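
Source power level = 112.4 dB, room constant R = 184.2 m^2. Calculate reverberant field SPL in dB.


Given values:
  Lw = 112.4 dB, R = 184.2 m^2
Formula: SPL = Lw + 10 * log10(4 / R)
Compute 4 / R = 4 / 184.2 = 0.021716
Compute 10 * log10(0.021716) = -16.6322
SPL = 112.4 + (-16.6322) = 95.77

95.77 dB


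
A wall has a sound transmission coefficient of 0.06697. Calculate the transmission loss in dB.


Given values:
  tau = 0.06697
Formula: TL = 10 * log10(1 / tau)
Compute 1 / tau = 1 / 0.06697 = 14.9321
Compute log10(14.9321) = 1.174121
TL = 10 * 1.174121 = 11.74

11.74 dB


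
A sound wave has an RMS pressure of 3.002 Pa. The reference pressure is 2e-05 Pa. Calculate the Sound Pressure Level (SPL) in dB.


Given values:
  p = 3.002 Pa
  p_ref = 2e-05 Pa
Formula: SPL = 20 * log10(p / p_ref)
Compute ratio: p / p_ref = 3.002 / 2e-05 = 150100
Compute log10: log10(150100) = 5.176381
Multiply: SPL = 20 * 5.176381 = 103.53

103.53 dB


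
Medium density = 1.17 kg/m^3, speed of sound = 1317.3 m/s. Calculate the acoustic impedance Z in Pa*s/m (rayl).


Given values:
  rho = 1.17 kg/m^3
  c = 1317.3 m/s
Formula: Z = rho * c
Z = 1.17 * 1317.3
Z = 1541.24

1541.24 rayl


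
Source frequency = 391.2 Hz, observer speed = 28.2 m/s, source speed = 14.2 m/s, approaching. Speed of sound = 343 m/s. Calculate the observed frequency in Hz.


Given values:
  f_s = 391.2 Hz, v_o = 28.2 m/s, v_s = 14.2 m/s
  Direction: approaching
Formula: f_o = f_s * (c + v_o) / (c - v_s)
Numerator: c + v_o = 343 + 28.2 = 371.2
Denominator: c - v_s = 343 - 14.2 = 328.8
f_o = 391.2 * 371.2 / 328.8 = 441.65

441.65 Hz


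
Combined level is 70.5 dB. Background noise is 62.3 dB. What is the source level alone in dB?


Given values:
  L_total = 70.5 dB, L_bg = 62.3 dB
Formula: L_source = 10 * log10(10^(L_total/10) - 10^(L_bg/10))
Convert to linear:
  10^(70.5/10) = 11220184.543
  10^(62.3/10) = 1698243.6525
Difference: 11220184.543 - 1698243.6525 = 9521940.8905
L_source = 10 * log10(9521940.8905) = 69.79

69.79 dB


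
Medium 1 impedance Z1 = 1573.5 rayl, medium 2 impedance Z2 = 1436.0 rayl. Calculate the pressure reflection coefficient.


Given values:
  Z1 = 1573.5 rayl, Z2 = 1436.0 rayl
Formula: R = (Z2 - Z1) / (Z2 + Z1)
Numerator: Z2 - Z1 = 1436.0 - 1573.5 = -137.5
Denominator: Z2 + Z1 = 1436.0 + 1573.5 = 3009.5
R = -137.5 / 3009.5 = -0.0457

-0.0457


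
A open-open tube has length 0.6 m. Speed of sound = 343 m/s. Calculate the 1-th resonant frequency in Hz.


Given values:
  Tube type: open-open, L = 0.6 m, c = 343 m/s, n = 1
Formula: f_n = n * c / (2 * L)
Compute 2 * L = 2 * 0.6 = 1.2
f = 1 * 343 / 1.2
f = 285.83

285.83 Hz


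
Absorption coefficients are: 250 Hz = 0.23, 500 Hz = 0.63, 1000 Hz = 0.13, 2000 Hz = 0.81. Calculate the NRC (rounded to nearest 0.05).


Given values:
  a_250 = 0.23, a_500 = 0.63
  a_1000 = 0.13, a_2000 = 0.81
Formula: NRC = (a250 + a500 + a1000 + a2000) / 4
Sum = 0.23 + 0.63 + 0.13 + 0.81 = 1.8
NRC = 1.8 / 4 = 0.45
Rounded to nearest 0.05: 0.45

0.45


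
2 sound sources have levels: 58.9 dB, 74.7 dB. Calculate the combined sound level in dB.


Formula: L_total = 10 * log10( sum(10^(Li/10)) )
  Source 1: 10^(58.9/10) = 776247.1166
  Source 2: 10^(74.7/10) = 29512092.2667
Sum of linear values = 30288339.3833
L_total = 10 * log10(30288339.3833) = 74.81

74.81 dB


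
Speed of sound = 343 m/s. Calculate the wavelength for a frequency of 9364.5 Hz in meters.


Given values:
  c = 343 m/s, f = 9364.5 Hz
Formula: lambda = c / f
lambda = 343 / 9364.5
lambda = 0.0366

0.0366 m


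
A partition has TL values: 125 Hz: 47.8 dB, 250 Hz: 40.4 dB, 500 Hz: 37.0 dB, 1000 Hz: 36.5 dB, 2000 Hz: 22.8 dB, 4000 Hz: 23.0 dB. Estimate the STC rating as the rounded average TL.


Given TL values at each frequency:
  125 Hz: 47.8 dB
  250 Hz: 40.4 dB
  500 Hz: 37.0 dB
  1000 Hz: 36.5 dB
  2000 Hz: 22.8 dB
  4000 Hz: 23.0 dB
Formula: STC ~ round(average of TL values)
Sum = 47.8 + 40.4 + 37.0 + 36.5 + 22.8 + 23.0 = 207.5
Average = 207.5 / 6 = 34.58
Rounded: 35

35


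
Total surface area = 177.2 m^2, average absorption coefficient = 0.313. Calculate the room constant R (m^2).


Given values:
  S = 177.2 m^2, alpha = 0.313
Formula: R = S * alpha / (1 - alpha)
Numerator: 177.2 * 0.313 = 55.4636
Denominator: 1 - 0.313 = 0.687
R = 55.4636 / 0.687 = 80.73

80.73 m^2


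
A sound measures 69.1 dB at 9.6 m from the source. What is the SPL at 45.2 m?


Given values:
  SPL1 = 69.1 dB, r1 = 9.6 m, r2 = 45.2 m
Formula: SPL2 = SPL1 - 20 * log10(r2 / r1)
Compute ratio: r2 / r1 = 45.2 / 9.6 = 4.7083
Compute log10: log10(4.7083) = 0.672864
Compute drop: 20 * 0.672864 = 13.4573
SPL2 = 69.1 - 13.4573 = 55.64

55.64 dB


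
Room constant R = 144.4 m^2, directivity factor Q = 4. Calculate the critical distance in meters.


Given values:
  R = 144.4 m^2, Q = 4
Formula: d_c = 0.141 * sqrt(Q * R)
Compute Q * R = 4 * 144.4 = 577.6
Compute sqrt(577.6) = 24.0333
d_c = 0.141 * 24.0333 = 3.389

3.389 m


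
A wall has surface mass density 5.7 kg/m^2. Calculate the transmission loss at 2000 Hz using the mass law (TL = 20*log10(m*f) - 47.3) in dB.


Given values:
  m = 5.7 kg/m^2, f = 2000 Hz
Formula: TL = 20 * log10(m * f) - 47.3
Compute m * f = 5.7 * 2000 = 11400.0
Compute log10(11400.0) = 4.056905
Compute 20 * 4.056905 = 81.1381
TL = 81.1381 - 47.3 = 33.84

33.84 dB


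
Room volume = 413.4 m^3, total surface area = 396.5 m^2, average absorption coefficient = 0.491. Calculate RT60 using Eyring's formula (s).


Given values:
  V = 413.4 m^3, S = 396.5 m^2, alpha = 0.491
Formula: RT60 = 0.161 * V / (-S * ln(1 - alpha))
Compute ln(1 - 0.491) = ln(0.509) = -0.675307
Denominator: -396.5 * -0.675307 = 267.7592
Numerator: 0.161 * 413.4 = 66.5574
RT60 = 66.5574 / 267.7592 = 0.249

0.249 s


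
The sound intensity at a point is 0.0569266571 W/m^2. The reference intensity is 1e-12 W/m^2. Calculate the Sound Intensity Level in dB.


Given values:
  I = 0.0569266571 W/m^2
  I_ref = 1e-12 W/m^2
Formula: SIL = 10 * log10(I / I_ref)
Compute ratio: I / I_ref = 56926657100
Compute log10: log10(56926657100) = 10.755316
Multiply: SIL = 10 * 10.755316 = 107.55

107.55 dB


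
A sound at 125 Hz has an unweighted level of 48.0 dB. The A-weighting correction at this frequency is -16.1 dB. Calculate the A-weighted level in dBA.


Given values:
  SPL = 48.0 dB
  A-weighting at 125 Hz = -16.1 dB
Formula: L_A = SPL + A_weight
L_A = 48.0 + (-16.1)
L_A = 31.9

31.9 dBA


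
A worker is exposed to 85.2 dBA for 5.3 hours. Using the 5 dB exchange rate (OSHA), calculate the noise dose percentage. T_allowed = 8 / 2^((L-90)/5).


Given values:
  L = 85.2 dBA, T = 5.3 hours
Formula: T_allowed = 8 / 2^((L - 90) / 5)
Compute exponent: (85.2 - 90) / 5 = -0.96
Compute 2^(-0.96) = 0.514057
T_allowed = 8 / 0.514057 = 15.562477 hours
Dose = (T / T_allowed) * 100
Dose = (5.3 / 15.562477) * 100 = 34.06

34.06 %


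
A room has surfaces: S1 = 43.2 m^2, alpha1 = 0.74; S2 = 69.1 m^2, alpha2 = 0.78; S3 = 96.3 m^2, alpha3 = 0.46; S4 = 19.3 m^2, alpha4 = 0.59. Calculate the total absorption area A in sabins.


Given surfaces:
  Surface 1: 43.2 * 0.74 = 31.968
  Surface 2: 69.1 * 0.78 = 53.898
  Surface 3: 96.3 * 0.46 = 44.298
  Surface 4: 19.3 * 0.59 = 11.387
Formula: A = sum(Si * alpha_i)
A = 31.968 + 53.898 + 44.298 + 11.387
A = 141.55

141.55 sabins


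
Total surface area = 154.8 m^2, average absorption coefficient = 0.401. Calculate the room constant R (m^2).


Given values:
  S = 154.8 m^2, alpha = 0.401
Formula: R = S * alpha / (1 - alpha)
Numerator: 154.8 * 0.401 = 62.0748
Denominator: 1 - 0.401 = 0.599
R = 62.0748 / 0.599 = 103.63

103.63 m^2


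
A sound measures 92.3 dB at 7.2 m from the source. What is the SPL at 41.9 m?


Given values:
  SPL1 = 92.3 dB, r1 = 7.2 m, r2 = 41.9 m
Formula: SPL2 = SPL1 - 20 * log10(r2 / r1)
Compute ratio: r2 / r1 = 41.9 / 7.2 = 5.8194
Compute log10: log10(5.8194) = 0.764878
Compute drop: 20 * 0.764878 = 15.2976
SPL2 = 92.3 - 15.2976 = 77.0

77.0 dB


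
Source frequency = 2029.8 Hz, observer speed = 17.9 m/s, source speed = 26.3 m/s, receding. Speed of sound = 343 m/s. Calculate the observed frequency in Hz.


Given values:
  f_s = 2029.8 Hz, v_o = 17.9 m/s, v_s = 26.3 m/s
  Direction: receding
Formula: f_o = f_s * (c - v_o) / (c + v_s)
Numerator: c - v_o = 343 - 17.9 = 325.1
Denominator: c + v_s = 343 + 26.3 = 369.3
f_o = 2029.8 * 325.1 / 369.3 = 1786.86

1786.86 Hz


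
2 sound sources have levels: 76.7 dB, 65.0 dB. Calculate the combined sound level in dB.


Formula: L_total = 10 * log10( sum(10^(Li/10)) )
  Source 1: 10^(76.7/10) = 46773514.1287
  Source 2: 10^(65.0/10) = 3162277.6602
Sum of linear values = 49935791.7889
L_total = 10 * log10(49935791.7889) = 76.98

76.98 dB


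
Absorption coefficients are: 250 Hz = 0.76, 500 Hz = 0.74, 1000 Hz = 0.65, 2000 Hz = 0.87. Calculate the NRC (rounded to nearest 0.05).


Given values:
  a_250 = 0.76, a_500 = 0.74
  a_1000 = 0.65, a_2000 = 0.87
Formula: NRC = (a250 + a500 + a1000 + a2000) / 4
Sum = 0.76 + 0.74 + 0.65 + 0.87 = 3.02
NRC = 3.02 / 4 = 0.755
Rounded to nearest 0.05: 0.75

0.75


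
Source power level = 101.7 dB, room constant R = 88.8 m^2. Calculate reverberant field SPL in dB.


Given values:
  Lw = 101.7 dB, R = 88.8 m^2
Formula: SPL = Lw + 10 * log10(4 / R)
Compute 4 / R = 4 / 88.8 = 0.045045
Compute 10 * log10(0.045045) = -13.4635
SPL = 101.7 + (-13.4635) = 88.24

88.24 dB


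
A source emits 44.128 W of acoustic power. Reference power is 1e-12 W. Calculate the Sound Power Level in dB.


Given values:
  W = 44.128 W
  W_ref = 1e-12 W
Formula: SWL = 10 * log10(W / W_ref)
Compute ratio: W / W_ref = 44128000000000
Compute log10: log10(44128000000000) = 13.644714
Multiply: SWL = 10 * 13.644714 = 136.45

136.45 dB


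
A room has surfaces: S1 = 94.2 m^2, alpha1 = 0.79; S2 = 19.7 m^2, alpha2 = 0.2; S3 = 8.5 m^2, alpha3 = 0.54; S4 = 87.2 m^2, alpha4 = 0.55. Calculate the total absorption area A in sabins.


Given surfaces:
  Surface 1: 94.2 * 0.79 = 74.418
  Surface 2: 19.7 * 0.2 = 3.94
  Surface 3: 8.5 * 0.54 = 4.59
  Surface 4: 87.2 * 0.55 = 47.96
Formula: A = sum(Si * alpha_i)
A = 74.418 + 3.94 + 4.59 + 47.96
A = 130.91

130.91 sabins


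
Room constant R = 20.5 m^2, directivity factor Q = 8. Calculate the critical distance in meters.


Given values:
  R = 20.5 m^2, Q = 8
Formula: d_c = 0.141 * sqrt(Q * R)
Compute Q * R = 8 * 20.5 = 164.0
Compute sqrt(164.0) = 12.8062
d_c = 0.141 * 12.8062 = 1.806

1.806 m


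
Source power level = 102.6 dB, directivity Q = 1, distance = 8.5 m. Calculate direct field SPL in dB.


Given values:
  Lw = 102.6 dB, Q = 1, r = 8.5 m
Formula: SPL = Lw + 10 * log10(Q / (4 * pi * r^2))
Compute 4 * pi * r^2 = 4 * pi * 8.5^2 = 907.9203
Compute Q / denom = 1 / 907.9203 = 0.00110142
Compute 10 * log10(0.00110142) = -29.5805
SPL = 102.6 + (-29.5805) = 73.02

73.02 dB


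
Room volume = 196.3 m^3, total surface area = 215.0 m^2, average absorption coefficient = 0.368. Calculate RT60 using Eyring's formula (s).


Given values:
  V = 196.3 m^3, S = 215.0 m^2, alpha = 0.368
Formula: RT60 = 0.161 * V / (-S * ln(1 - alpha))
Compute ln(1 - 0.368) = ln(0.632) = -0.458866
Denominator: -215.0 * -0.458866 = 98.6562
Numerator: 0.161 * 196.3 = 31.6043
RT60 = 31.6043 / 98.6562 = 0.32

0.32 s


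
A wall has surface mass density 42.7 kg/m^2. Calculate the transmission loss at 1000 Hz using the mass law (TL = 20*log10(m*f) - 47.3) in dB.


Given values:
  m = 42.7 kg/m^2, f = 1000 Hz
Formula: TL = 20 * log10(m * f) - 47.3
Compute m * f = 42.7 * 1000 = 42700.0
Compute log10(42700.0) = 4.630428
Compute 20 * 4.630428 = 92.6086
TL = 92.6086 - 47.3 = 45.31

45.31 dB


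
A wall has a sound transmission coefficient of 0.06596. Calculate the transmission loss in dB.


Given values:
  tau = 0.06596
Formula: TL = 10 * log10(1 / tau)
Compute 1 / tau = 1 / 0.06596 = 15.1607
Compute log10(15.1607) = 1.180719
TL = 10 * 1.180719 = 11.81

11.81 dB


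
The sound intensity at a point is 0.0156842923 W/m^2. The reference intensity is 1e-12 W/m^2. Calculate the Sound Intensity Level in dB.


Given values:
  I = 0.0156842923 W/m^2
  I_ref = 1e-12 W/m^2
Formula: SIL = 10 * log10(I / I_ref)
Compute ratio: I / I_ref = 15684292300
Compute log10: log10(15684292300) = 10.195465
Multiply: SIL = 10 * 10.195465 = 101.95

101.95 dB


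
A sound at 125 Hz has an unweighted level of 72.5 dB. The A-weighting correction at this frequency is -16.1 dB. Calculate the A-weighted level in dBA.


Given values:
  SPL = 72.5 dB
  A-weighting at 125 Hz = -16.1 dB
Formula: L_A = SPL + A_weight
L_A = 72.5 + (-16.1)
L_A = 56.4

56.4 dBA


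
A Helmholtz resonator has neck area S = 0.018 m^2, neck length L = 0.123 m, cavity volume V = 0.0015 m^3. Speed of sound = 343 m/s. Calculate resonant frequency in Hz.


Given values:
  S = 0.018 m^2, L = 0.123 m, V = 0.0015 m^3, c = 343 m/s
Formula: f = (c / (2*pi)) * sqrt(S / (V * L))
Compute V * L = 0.0015 * 0.123 = 0.0001845
Compute S / (V * L) = 0.018 / 0.0001845 = 97.561
Compute sqrt(97.561) = 9.877297
Compute c / (2*pi) = 343 / 6.283185 = 54.590148
f = 54.590148 * 9.877297 = 539.2

539.2 Hz


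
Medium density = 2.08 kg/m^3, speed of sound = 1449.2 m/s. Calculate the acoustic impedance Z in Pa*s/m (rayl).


Given values:
  rho = 2.08 kg/m^3
  c = 1449.2 m/s
Formula: Z = rho * c
Z = 2.08 * 1449.2
Z = 3014.34

3014.34 rayl


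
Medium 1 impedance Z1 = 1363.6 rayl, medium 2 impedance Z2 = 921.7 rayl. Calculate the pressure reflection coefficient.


Given values:
  Z1 = 1363.6 rayl, Z2 = 921.7 rayl
Formula: R = (Z2 - Z1) / (Z2 + Z1)
Numerator: Z2 - Z1 = 921.7 - 1363.6 = -441.9
Denominator: Z2 + Z1 = 921.7 + 1363.6 = 2285.3
R = -441.9 / 2285.3 = -0.1934

-0.1934


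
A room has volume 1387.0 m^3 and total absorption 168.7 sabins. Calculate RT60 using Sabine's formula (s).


Given values:
  V = 1387.0 m^3
  A = 168.7 sabins
Formula: RT60 = 0.161 * V / A
Numerator: 0.161 * 1387.0 = 223.307
RT60 = 223.307 / 168.7 = 1.324

1.324 s


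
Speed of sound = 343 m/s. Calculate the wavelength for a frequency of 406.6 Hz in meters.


Given values:
  c = 343 m/s, f = 406.6 Hz
Formula: lambda = c / f
lambda = 343 / 406.6
lambda = 0.8436

0.8436 m


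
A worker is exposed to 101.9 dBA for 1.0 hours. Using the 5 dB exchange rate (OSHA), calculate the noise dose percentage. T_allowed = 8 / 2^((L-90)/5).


Given values:
  L = 101.9 dBA, T = 1.0 hours
Formula: T_allowed = 8 / 2^((L - 90) / 5)
Compute exponent: (101.9 - 90) / 5 = 2.38
Compute 2^(2.38) = 5.205367
T_allowed = 8 / 5.205367 = 1.536875 hours
Dose = (T / T_allowed) * 100
Dose = (1.0 / 1.536875) * 100 = 65.07

65.07 %


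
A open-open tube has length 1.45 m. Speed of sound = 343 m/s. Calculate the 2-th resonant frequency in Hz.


Given values:
  Tube type: open-open, L = 1.45 m, c = 343 m/s, n = 2
Formula: f_n = n * c / (2 * L)
Compute 2 * L = 2 * 1.45 = 2.9
f = 2 * 343 / 2.9
f = 236.55

236.55 Hz


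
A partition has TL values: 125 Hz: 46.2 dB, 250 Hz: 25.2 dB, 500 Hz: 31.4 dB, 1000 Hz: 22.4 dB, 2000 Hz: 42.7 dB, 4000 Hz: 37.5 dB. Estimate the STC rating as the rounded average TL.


Given TL values at each frequency:
  125 Hz: 46.2 dB
  250 Hz: 25.2 dB
  500 Hz: 31.4 dB
  1000 Hz: 22.4 dB
  2000 Hz: 42.7 dB
  4000 Hz: 37.5 dB
Formula: STC ~ round(average of TL values)
Sum = 46.2 + 25.2 + 31.4 + 22.4 + 42.7 + 37.5 = 205.4
Average = 205.4 / 6 = 34.23
Rounded: 34

34


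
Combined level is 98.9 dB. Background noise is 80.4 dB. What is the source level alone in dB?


Given values:
  L_total = 98.9 dB, L_bg = 80.4 dB
Formula: L_source = 10 * log10(10^(L_total/10) - 10^(L_bg/10))
Convert to linear:
  10^(98.9/10) = 7762471166.2869
  10^(80.4/10) = 109647819.6143
Difference: 7762471166.2869 - 109647819.6143 = 7652823346.6726
L_source = 10 * log10(7652823346.6726) = 98.84

98.84 dB


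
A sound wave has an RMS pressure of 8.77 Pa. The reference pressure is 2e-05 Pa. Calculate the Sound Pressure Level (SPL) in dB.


Given values:
  p = 8.77 Pa
  p_ref = 2e-05 Pa
Formula: SPL = 20 * log10(p / p_ref)
Compute ratio: p / p_ref = 8.77 / 2e-05 = 438500
Compute log10: log10(438500) = 5.64197
Multiply: SPL = 20 * 5.64197 = 112.84

112.84 dB


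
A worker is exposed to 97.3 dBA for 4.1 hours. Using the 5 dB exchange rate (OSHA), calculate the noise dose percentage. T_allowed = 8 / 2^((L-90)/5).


Given values:
  L = 97.3 dBA, T = 4.1 hours
Formula: T_allowed = 8 / 2^((L - 90) / 5)
Compute exponent: (97.3 - 90) / 5 = 1.46
Compute 2^(1.46) = 2.751084
T_allowed = 8 / 2.751084 = 2.907945 hours
Dose = (T / T_allowed) * 100
Dose = (4.1 / 2.907945) * 100 = 140.99

140.99 %


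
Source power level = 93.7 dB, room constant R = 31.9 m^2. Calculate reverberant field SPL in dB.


Given values:
  Lw = 93.7 dB, R = 31.9 m^2
Formula: SPL = Lw + 10 * log10(4 / R)
Compute 4 / R = 4 / 31.9 = 0.125392
Compute 10 * log10(0.125392) = -9.0173
SPL = 93.7 + (-9.0173) = 84.68

84.68 dB


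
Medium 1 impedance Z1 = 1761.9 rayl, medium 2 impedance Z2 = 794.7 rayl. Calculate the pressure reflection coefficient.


Given values:
  Z1 = 1761.9 rayl, Z2 = 794.7 rayl
Formula: R = (Z2 - Z1) / (Z2 + Z1)
Numerator: Z2 - Z1 = 794.7 - 1761.9 = -967.2
Denominator: Z2 + Z1 = 794.7 + 1761.9 = 2556.6
R = -967.2 / 2556.6 = -0.3783

-0.3783


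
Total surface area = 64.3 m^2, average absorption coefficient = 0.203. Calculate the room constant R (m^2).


Given values:
  S = 64.3 m^2, alpha = 0.203
Formula: R = S * alpha / (1 - alpha)
Numerator: 64.3 * 0.203 = 13.0529
Denominator: 1 - 0.203 = 0.797
R = 13.0529 / 0.797 = 16.38

16.38 m^2


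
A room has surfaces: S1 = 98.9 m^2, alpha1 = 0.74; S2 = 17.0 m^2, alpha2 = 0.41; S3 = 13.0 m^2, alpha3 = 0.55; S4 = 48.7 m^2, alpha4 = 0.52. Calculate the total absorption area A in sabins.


Given surfaces:
  Surface 1: 98.9 * 0.74 = 73.186
  Surface 2: 17.0 * 0.41 = 6.97
  Surface 3: 13.0 * 0.55 = 7.15
  Surface 4: 48.7 * 0.52 = 25.324
Formula: A = sum(Si * alpha_i)
A = 73.186 + 6.97 + 7.15 + 25.324
A = 112.63

112.63 sabins


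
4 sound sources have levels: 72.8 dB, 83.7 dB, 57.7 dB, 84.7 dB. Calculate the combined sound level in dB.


Formula: L_total = 10 * log10( sum(10^(Li/10)) )
  Source 1: 10^(72.8/10) = 19054607.1796
  Source 2: 10^(83.7/10) = 234422881.532
  Source 3: 10^(57.7/10) = 588843.6554
  Source 4: 10^(84.7/10) = 295120922.6666
Sum of linear values = 549187255.0336
L_total = 10 * log10(549187255.0336) = 87.4

87.4 dB


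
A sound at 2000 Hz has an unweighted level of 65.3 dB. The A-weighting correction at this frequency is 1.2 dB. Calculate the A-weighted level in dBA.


Given values:
  SPL = 65.3 dB
  A-weighting at 2000 Hz = 1.2 dB
Formula: L_A = SPL + A_weight
L_A = 65.3 + (1.2)
L_A = 66.5

66.5 dBA


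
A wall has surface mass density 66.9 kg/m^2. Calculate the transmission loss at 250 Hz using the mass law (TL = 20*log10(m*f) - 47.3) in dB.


Given values:
  m = 66.9 kg/m^2, f = 250 Hz
Formula: TL = 20 * log10(m * f) - 47.3
Compute m * f = 66.9 * 250 = 16725.0
Compute log10(16725.0) = 4.223366
Compute 20 * 4.223366 = 84.4673
TL = 84.4673 - 47.3 = 37.17

37.17 dB


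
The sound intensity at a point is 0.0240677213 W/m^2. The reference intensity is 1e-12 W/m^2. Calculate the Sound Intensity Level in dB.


Given values:
  I = 0.0240677213 W/m^2
  I_ref = 1e-12 W/m^2
Formula: SIL = 10 * log10(I / I_ref)
Compute ratio: I / I_ref = 24067721300
Compute log10: log10(24067721300) = 10.381435
Multiply: SIL = 10 * 10.381435 = 103.81

103.81 dB


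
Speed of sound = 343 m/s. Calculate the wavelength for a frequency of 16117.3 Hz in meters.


Given values:
  c = 343 m/s, f = 16117.3 Hz
Formula: lambda = c / f
lambda = 343 / 16117.3
lambda = 0.0213

0.0213 m


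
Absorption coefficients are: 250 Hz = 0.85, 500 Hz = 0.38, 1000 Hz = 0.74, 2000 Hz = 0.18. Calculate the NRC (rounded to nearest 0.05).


Given values:
  a_250 = 0.85, a_500 = 0.38
  a_1000 = 0.74, a_2000 = 0.18
Formula: NRC = (a250 + a500 + a1000 + a2000) / 4
Sum = 0.85 + 0.38 + 0.74 + 0.18 = 2.15
NRC = 2.15 / 4 = 0.5375
Rounded to nearest 0.05: 0.55

0.55


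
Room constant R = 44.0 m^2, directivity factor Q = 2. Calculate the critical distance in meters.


Given values:
  R = 44.0 m^2, Q = 2
Formula: d_c = 0.141 * sqrt(Q * R)
Compute Q * R = 2 * 44.0 = 88.0
Compute sqrt(88.0) = 9.3808
d_c = 0.141 * 9.3808 = 1.323

1.323 m


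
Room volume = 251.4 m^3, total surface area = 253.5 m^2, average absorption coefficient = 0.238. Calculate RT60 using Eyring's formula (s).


Given values:
  V = 251.4 m^3, S = 253.5 m^2, alpha = 0.238
Formula: RT60 = 0.161 * V / (-S * ln(1 - alpha))
Compute ln(1 - 0.238) = ln(0.762) = -0.271809
Denominator: -253.5 * -0.271809 = 68.9036
Numerator: 0.161 * 251.4 = 40.4754
RT60 = 40.4754 / 68.9036 = 0.587

0.587 s


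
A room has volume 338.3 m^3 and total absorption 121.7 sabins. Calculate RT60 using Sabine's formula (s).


Given values:
  V = 338.3 m^3
  A = 121.7 sabins
Formula: RT60 = 0.161 * V / A
Numerator: 0.161 * 338.3 = 54.4663
RT60 = 54.4663 / 121.7 = 0.448

0.448 s


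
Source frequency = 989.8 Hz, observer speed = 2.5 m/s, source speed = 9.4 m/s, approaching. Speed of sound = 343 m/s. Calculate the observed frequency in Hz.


Given values:
  f_s = 989.8 Hz, v_o = 2.5 m/s, v_s = 9.4 m/s
  Direction: approaching
Formula: f_o = f_s * (c + v_o) / (c - v_s)
Numerator: c + v_o = 343 + 2.5 = 345.5
Denominator: c - v_s = 343 - 9.4 = 333.6
f_o = 989.8 * 345.5 / 333.6 = 1025.11

1025.11 Hz


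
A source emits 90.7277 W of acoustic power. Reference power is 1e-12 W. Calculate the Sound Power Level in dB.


Given values:
  W = 90.7277 W
  W_ref = 1e-12 W
Formula: SWL = 10 * log10(W / W_ref)
Compute ratio: W / W_ref = 90727700000000
Compute log10: log10(90727700000000) = 13.95774
Multiply: SWL = 10 * 13.95774 = 139.58

139.58 dB


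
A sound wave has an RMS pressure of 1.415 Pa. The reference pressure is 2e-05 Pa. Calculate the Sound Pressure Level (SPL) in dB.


Given values:
  p = 1.415 Pa
  p_ref = 2e-05 Pa
Formula: SPL = 20 * log10(p / p_ref)
Compute ratio: p / p_ref = 1.415 / 2e-05 = 70750
Compute log10: log10(70750) = 4.849726
Multiply: SPL = 20 * 4.849726 = 96.99

96.99 dB


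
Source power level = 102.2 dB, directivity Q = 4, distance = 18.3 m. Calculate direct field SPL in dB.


Given values:
  Lw = 102.2 dB, Q = 4, r = 18.3 m
Formula: SPL = Lw + 10 * log10(Q / (4 * pi * r^2))
Compute 4 * pi * r^2 = 4 * pi * 18.3^2 = 4208.3519
Compute Q / denom = 4 / 4208.3519 = 0.00095049
Compute 10 * log10(0.00095049) = -30.2205
SPL = 102.2 + (-30.2205) = 71.98

71.98 dB


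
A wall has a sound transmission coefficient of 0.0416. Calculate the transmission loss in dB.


Given values:
  tau = 0.0416
Formula: TL = 10 * log10(1 / tau)
Compute 1 / tau = 1 / 0.0416 = 24.0385
Compute log10(24.0385) = 1.380907
TL = 10 * 1.380907 = 13.81

13.81 dB


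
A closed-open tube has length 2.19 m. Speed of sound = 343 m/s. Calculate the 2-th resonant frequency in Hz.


Given values:
  Tube type: closed-open, L = 2.19 m, c = 343 m/s, n = 2
Formula: f_n = (2n - 1) * c / (4 * L)
Compute 2n - 1 = 2*2 - 1 = 3
Compute 4 * L = 4 * 2.19 = 8.76
f = 3 * 343 / 8.76
f = 117.47

117.47 Hz


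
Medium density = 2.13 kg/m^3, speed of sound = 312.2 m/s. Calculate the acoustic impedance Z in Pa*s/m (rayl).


Given values:
  rho = 2.13 kg/m^3
  c = 312.2 m/s
Formula: Z = rho * c
Z = 2.13 * 312.2
Z = 664.99

664.99 rayl


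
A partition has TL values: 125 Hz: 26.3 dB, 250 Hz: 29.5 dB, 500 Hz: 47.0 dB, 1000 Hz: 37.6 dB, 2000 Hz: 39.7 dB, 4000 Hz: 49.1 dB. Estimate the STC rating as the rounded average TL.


Given TL values at each frequency:
  125 Hz: 26.3 dB
  250 Hz: 29.5 dB
  500 Hz: 47.0 dB
  1000 Hz: 37.6 dB
  2000 Hz: 39.7 dB
  4000 Hz: 49.1 dB
Formula: STC ~ round(average of TL values)
Sum = 26.3 + 29.5 + 47.0 + 37.6 + 39.7 + 49.1 = 229.2
Average = 229.2 / 6 = 38.2
Rounded: 38

38


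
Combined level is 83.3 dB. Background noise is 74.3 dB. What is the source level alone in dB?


Given values:
  L_total = 83.3 dB, L_bg = 74.3 dB
Formula: L_source = 10 * log10(10^(L_total/10) - 10^(L_bg/10))
Convert to linear:
  10^(83.3/10) = 213796208.9502
  10^(74.3/10) = 26915348.0393
Difference: 213796208.9502 - 26915348.0393 = 186880860.9109
L_source = 10 * log10(186880860.9109) = 82.72

82.72 dB


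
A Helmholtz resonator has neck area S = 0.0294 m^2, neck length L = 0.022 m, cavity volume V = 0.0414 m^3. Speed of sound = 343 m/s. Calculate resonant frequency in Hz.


Given values:
  S = 0.0294 m^2, L = 0.022 m, V = 0.0414 m^3, c = 343 m/s
Formula: f = (c / (2*pi)) * sqrt(S / (V * L))
Compute V * L = 0.0414 * 0.022 = 0.0009108
Compute S / (V * L) = 0.0294 / 0.0009108 = 32.2793
Compute sqrt(32.2793) = 5.681487
Compute c / (2*pi) = 343 / 6.283185 = 54.590148
f = 54.590148 * 5.681487 = 310.15

310.15 Hz


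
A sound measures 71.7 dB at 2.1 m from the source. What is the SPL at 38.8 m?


Given values:
  SPL1 = 71.7 dB, r1 = 2.1 m, r2 = 38.8 m
Formula: SPL2 = SPL1 - 20 * log10(r2 / r1)
Compute ratio: r2 / r1 = 38.8 / 2.1 = 18.4762
Compute log10: log10(18.4762) = 1.266613
Compute drop: 20 * 1.266613 = 25.3323
SPL2 = 71.7 - 25.3323 = 46.37

46.37 dB


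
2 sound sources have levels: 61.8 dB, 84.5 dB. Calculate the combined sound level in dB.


Formula: L_total = 10 * log10( sum(10^(Li/10)) )
  Source 1: 10^(61.8/10) = 1513561.2484
  Source 2: 10^(84.5/10) = 281838293.1264
Sum of linear values = 283351854.3748
L_total = 10 * log10(283351854.3748) = 84.52

84.52 dB


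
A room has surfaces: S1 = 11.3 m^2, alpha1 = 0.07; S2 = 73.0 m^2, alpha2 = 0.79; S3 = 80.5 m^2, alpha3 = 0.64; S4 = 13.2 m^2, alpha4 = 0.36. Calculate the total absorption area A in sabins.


Given surfaces:
  Surface 1: 11.3 * 0.07 = 0.791
  Surface 2: 73.0 * 0.79 = 57.67
  Surface 3: 80.5 * 0.64 = 51.52
  Surface 4: 13.2 * 0.36 = 4.752
Formula: A = sum(Si * alpha_i)
A = 0.791 + 57.67 + 51.52 + 4.752
A = 114.73

114.73 sabins


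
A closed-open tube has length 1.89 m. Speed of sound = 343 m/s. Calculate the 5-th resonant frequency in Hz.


Given values:
  Tube type: closed-open, L = 1.89 m, c = 343 m/s, n = 5
Formula: f_n = (2n - 1) * c / (4 * L)
Compute 2n - 1 = 2*5 - 1 = 9
Compute 4 * L = 4 * 1.89 = 7.56
f = 9 * 343 / 7.56
f = 408.33

408.33 Hz


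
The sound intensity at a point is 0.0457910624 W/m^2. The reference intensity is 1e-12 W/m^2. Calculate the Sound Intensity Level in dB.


Given values:
  I = 0.0457910624 W/m^2
  I_ref = 1e-12 W/m^2
Formula: SIL = 10 * log10(I / I_ref)
Compute ratio: I / I_ref = 45791062400
Compute log10: log10(45791062400) = 10.660781
Multiply: SIL = 10 * 10.660781 = 106.61

106.61 dB


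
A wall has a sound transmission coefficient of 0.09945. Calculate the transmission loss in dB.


Given values:
  tau = 0.09945
Formula: TL = 10 * log10(1 / tau)
Compute 1 / tau = 1 / 0.09945 = 10.0553
Compute log10(10.0553) = 1.002395
TL = 10 * 1.002395 = 10.02

10.02 dB


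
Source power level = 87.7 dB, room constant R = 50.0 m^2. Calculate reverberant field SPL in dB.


Given values:
  Lw = 87.7 dB, R = 50.0 m^2
Formula: SPL = Lw + 10 * log10(4 / R)
Compute 4 / R = 4 / 50.0 = 0.08
Compute 10 * log10(0.08) = -10.9691
SPL = 87.7 + (-10.9691) = 76.73

76.73 dB


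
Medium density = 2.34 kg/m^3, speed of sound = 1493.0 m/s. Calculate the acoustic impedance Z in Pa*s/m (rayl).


Given values:
  rho = 2.34 kg/m^3
  c = 1493.0 m/s
Formula: Z = rho * c
Z = 2.34 * 1493.0
Z = 3493.62

3493.62 rayl


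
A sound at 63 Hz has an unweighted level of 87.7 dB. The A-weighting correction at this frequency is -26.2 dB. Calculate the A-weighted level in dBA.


Given values:
  SPL = 87.7 dB
  A-weighting at 63 Hz = -26.2 dB
Formula: L_A = SPL + A_weight
L_A = 87.7 + (-26.2)
L_A = 61.5

61.5 dBA


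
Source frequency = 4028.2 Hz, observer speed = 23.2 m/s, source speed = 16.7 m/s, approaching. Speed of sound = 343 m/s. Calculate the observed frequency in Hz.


Given values:
  f_s = 4028.2 Hz, v_o = 23.2 m/s, v_s = 16.7 m/s
  Direction: approaching
Formula: f_o = f_s * (c + v_o) / (c - v_s)
Numerator: c + v_o = 343 + 23.2 = 366.2
Denominator: c - v_s = 343 - 16.7 = 326.3
f_o = 4028.2 * 366.2 / 326.3 = 4520.77

4520.77 Hz


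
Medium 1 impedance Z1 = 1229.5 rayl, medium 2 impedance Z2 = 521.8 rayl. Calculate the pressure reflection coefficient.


Given values:
  Z1 = 1229.5 rayl, Z2 = 521.8 rayl
Formula: R = (Z2 - Z1) / (Z2 + Z1)
Numerator: Z2 - Z1 = 521.8 - 1229.5 = -707.7
Denominator: Z2 + Z1 = 521.8 + 1229.5 = 1751.3
R = -707.7 / 1751.3 = -0.4041

-0.4041


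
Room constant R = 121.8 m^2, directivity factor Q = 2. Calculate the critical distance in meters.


Given values:
  R = 121.8 m^2, Q = 2
Formula: d_c = 0.141 * sqrt(Q * R)
Compute Q * R = 2 * 121.8 = 243.6
Compute sqrt(243.6) = 15.6077
d_c = 0.141 * 15.6077 = 2.201

2.201 m


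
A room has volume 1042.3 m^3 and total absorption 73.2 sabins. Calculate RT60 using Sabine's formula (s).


Given values:
  V = 1042.3 m^3
  A = 73.2 sabins
Formula: RT60 = 0.161 * V / A
Numerator: 0.161 * 1042.3 = 167.8103
RT60 = 167.8103 / 73.2 = 2.292

2.292 s


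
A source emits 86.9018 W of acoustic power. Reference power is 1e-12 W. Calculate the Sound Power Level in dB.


Given values:
  W = 86.9018 W
  W_ref = 1e-12 W
Formula: SWL = 10 * log10(W / W_ref)
Compute ratio: W / W_ref = 86901800000000
Compute log10: log10(86901800000000) = 13.939029
Multiply: SWL = 10 * 13.939029 = 139.39

139.39 dB


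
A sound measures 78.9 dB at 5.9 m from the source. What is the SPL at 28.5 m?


Given values:
  SPL1 = 78.9 dB, r1 = 5.9 m, r2 = 28.5 m
Formula: SPL2 = SPL1 - 20 * log10(r2 / r1)
Compute ratio: r2 / r1 = 28.5 / 5.9 = 4.8305
Compute log10: log10(4.8305) = 0.683992
Compute drop: 20 * 0.683992 = 13.6798
SPL2 = 78.9 - 13.6798 = 65.22

65.22 dB


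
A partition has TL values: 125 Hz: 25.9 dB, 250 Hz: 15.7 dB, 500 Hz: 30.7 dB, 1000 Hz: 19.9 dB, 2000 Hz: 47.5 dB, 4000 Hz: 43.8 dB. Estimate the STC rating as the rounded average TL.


Given TL values at each frequency:
  125 Hz: 25.9 dB
  250 Hz: 15.7 dB
  500 Hz: 30.7 dB
  1000 Hz: 19.9 dB
  2000 Hz: 47.5 dB
  4000 Hz: 43.8 dB
Formula: STC ~ round(average of TL values)
Sum = 25.9 + 15.7 + 30.7 + 19.9 + 47.5 + 43.8 = 183.5
Average = 183.5 / 6 = 30.58
Rounded: 31

31


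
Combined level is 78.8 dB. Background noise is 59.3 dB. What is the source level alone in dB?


Given values:
  L_total = 78.8 dB, L_bg = 59.3 dB
Formula: L_source = 10 * log10(10^(L_total/10) - 10^(L_bg/10))
Convert to linear:
  10^(78.8/10) = 75857757.5029
  10^(59.3/10) = 851138.0382
Difference: 75857757.5029 - 851138.0382 = 75006619.4647
L_source = 10 * log10(75006619.4647) = 78.75

78.75 dB


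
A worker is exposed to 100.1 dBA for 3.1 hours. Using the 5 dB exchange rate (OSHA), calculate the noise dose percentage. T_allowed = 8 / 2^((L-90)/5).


Given values:
  L = 100.1 dBA, T = 3.1 hours
Formula: T_allowed = 8 / 2^((L - 90) / 5)
Compute exponent: (100.1 - 90) / 5 = 2.02
Compute 2^(2.02) = 4.055838
T_allowed = 8 / 4.055838 = 1.972465 hours
Dose = (T / T_allowed) * 100
Dose = (3.1 / 1.972465) * 100 = 157.16

157.16 %


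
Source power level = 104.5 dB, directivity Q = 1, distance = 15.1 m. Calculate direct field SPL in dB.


Given values:
  Lw = 104.5 dB, Q = 1, r = 15.1 m
Formula: SPL = Lw + 10 * log10(Q / (4 * pi * r^2))
Compute 4 * pi * r^2 = 4 * pi * 15.1^2 = 2865.2582
Compute Q / denom = 1 / 2865.2582 = 0.00034901
Compute 10 * log10(0.00034901) = -34.5716
SPL = 104.5 + (-34.5716) = 69.93

69.93 dB


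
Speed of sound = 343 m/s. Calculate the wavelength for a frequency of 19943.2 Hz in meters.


Given values:
  c = 343 m/s, f = 19943.2 Hz
Formula: lambda = c / f
lambda = 343 / 19943.2
lambda = 0.0172

0.0172 m


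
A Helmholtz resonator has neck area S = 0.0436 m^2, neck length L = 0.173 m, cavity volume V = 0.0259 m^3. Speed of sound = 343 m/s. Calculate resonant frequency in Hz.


Given values:
  S = 0.0436 m^2, L = 0.173 m, V = 0.0259 m^3, c = 343 m/s
Formula: f = (c / (2*pi)) * sqrt(S / (V * L))
Compute V * L = 0.0259 * 0.173 = 0.0044807
Compute S / (V * L) = 0.0436 / 0.0044807 = 9.7306
Compute sqrt(9.7306) = 3.119391
Compute c / (2*pi) = 343 / 6.283185 = 54.590148
f = 54.590148 * 3.119391 = 170.29

170.29 Hz


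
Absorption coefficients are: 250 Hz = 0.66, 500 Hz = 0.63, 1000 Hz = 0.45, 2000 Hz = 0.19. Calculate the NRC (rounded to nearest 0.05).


Given values:
  a_250 = 0.66, a_500 = 0.63
  a_1000 = 0.45, a_2000 = 0.19
Formula: NRC = (a250 + a500 + a1000 + a2000) / 4
Sum = 0.66 + 0.63 + 0.45 + 0.19 = 1.93
NRC = 1.93 / 4 = 0.4825
Rounded to nearest 0.05: 0.5

0.5


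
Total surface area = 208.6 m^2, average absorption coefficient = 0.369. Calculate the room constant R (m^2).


Given values:
  S = 208.6 m^2, alpha = 0.369
Formula: R = S * alpha / (1 - alpha)
Numerator: 208.6 * 0.369 = 76.9734
Denominator: 1 - 0.369 = 0.631
R = 76.9734 / 0.631 = 121.99

121.99 m^2


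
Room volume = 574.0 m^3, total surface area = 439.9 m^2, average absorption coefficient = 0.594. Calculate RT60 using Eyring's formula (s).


Given values:
  V = 574.0 m^3, S = 439.9 m^2, alpha = 0.594
Formula: RT60 = 0.161 * V / (-S * ln(1 - alpha))
Compute ln(1 - 0.594) = ln(0.406) = -0.901402
Denominator: -439.9 * -0.901402 = 396.5267
Numerator: 0.161 * 574.0 = 92.414
RT60 = 92.414 / 396.5267 = 0.233

0.233 s


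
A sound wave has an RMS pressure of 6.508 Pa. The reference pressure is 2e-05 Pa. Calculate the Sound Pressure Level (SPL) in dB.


Given values:
  p = 6.508 Pa
  p_ref = 2e-05 Pa
Formula: SPL = 20 * log10(p / p_ref)
Compute ratio: p / p_ref = 6.508 / 2e-05 = 325400
Compute log10: log10(325400) = 5.512418
Multiply: SPL = 20 * 5.512418 = 110.25

110.25 dB


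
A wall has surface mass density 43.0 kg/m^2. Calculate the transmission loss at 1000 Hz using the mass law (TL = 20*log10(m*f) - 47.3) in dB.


Given values:
  m = 43.0 kg/m^2, f = 1000 Hz
Formula: TL = 20 * log10(m * f) - 47.3
Compute m * f = 43.0 * 1000 = 43000.0
Compute log10(43000.0) = 4.633468
Compute 20 * 4.633468 = 92.6694
TL = 92.6694 - 47.3 = 45.37

45.37 dB


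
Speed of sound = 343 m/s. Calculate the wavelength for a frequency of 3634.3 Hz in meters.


Given values:
  c = 343 m/s, f = 3634.3 Hz
Formula: lambda = c / f
lambda = 343 / 3634.3
lambda = 0.0944

0.0944 m


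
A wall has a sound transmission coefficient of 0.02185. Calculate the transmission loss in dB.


Given values:
  tau = 0.02185
Formula: TL = 10 * log10(1 / tau)
Compute 1 / tau = 1 / 0.02185 = 45.7666
Compute log10(45.7666) = 1.660549
TL = 10 * 1.660549 = 16.61

16.61 dB


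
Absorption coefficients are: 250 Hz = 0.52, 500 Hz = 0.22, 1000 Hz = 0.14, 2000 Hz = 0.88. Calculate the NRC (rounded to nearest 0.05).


Given values:
  a_250 = 0.52, a_500 = 0.22
  a_1000 = 0.14, a_2000 = 0.88
Formula: NRC = (a250 + a500 + a1000 + a2000) / 4
Sum = 0.52 + 0.22 + 0.14 + 0.88 = 1.76
NRC = 1.76 / 4 = 0.44
Rounded to nearest 0.05: 0.45

0.45


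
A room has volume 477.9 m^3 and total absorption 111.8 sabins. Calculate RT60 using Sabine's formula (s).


Given values:
  V = 477.9 m^3
  A = 111.8 sabins
Formula: RT60 = 0.161 * V / A
Numerator: 0.161 * 477.9 = 76.9419
RT60 = 76.9419 / 111.8 = 0.688

0.688 s


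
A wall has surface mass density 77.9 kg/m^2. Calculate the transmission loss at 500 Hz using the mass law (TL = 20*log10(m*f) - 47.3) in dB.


Given values:
  m = 77.9 kg/m^2, f = 500 Hz
Formula: TL = 20 * log10(m * f) - 47.3
Compute m * f = 77.9 * 500 = 38950.0
Compute log10(38950.0) = 4.590507
Compute 20 * 4.590507 = 91.8101
TL = 91.8101 - 47.3 = 44.51

44.51 dB


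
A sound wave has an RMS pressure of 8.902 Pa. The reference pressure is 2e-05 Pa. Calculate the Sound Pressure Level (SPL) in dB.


Given values:
  p = 8.902 Pa
  p_ref = 2e-05 Pa
Formula: SPL = 20 * log10(p / p_ref)
Compute ratio: p / p_ref = 8.902 / 2e-05 = 445100
Compute log10: log10(445100) = 5.648458
Multiply: SPL = 20 * 5.648458 = 112.97

112.97 dB


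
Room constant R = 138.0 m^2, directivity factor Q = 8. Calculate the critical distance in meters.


Given values:
  R = 138.0 m^2, Q = 8
Formula: d_c = 0.141 * sqrt(Q * R)
Compute Q * R = 8 * 138.0 = 1104.0
Compute sqrt(1104.0) = 33.2265
d_c = 0.141 * 33.2265 = 4.685

4.685 m


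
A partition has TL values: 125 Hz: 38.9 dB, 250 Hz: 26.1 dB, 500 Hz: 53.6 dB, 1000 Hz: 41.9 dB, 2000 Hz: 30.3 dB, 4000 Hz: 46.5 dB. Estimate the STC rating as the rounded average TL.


Given TL values at each frequency:
  125 Hz: 38.9 dB
  250 Hz: 26.1 dB
  500 Hz: 53.6 dB
  1000 Hz: 41.9 dB
  2000 Hz: 30.3 dB
  4000 Hz: 46.5 dB
Formula: STC ~ round(average of TL values)
Sum = 38.9 + 26.1 + 53.6 + 41.9 + 30.3 + 46.5 = 237.3
Average = 237.3 / 6 = 39.55
Rounded: 40

40


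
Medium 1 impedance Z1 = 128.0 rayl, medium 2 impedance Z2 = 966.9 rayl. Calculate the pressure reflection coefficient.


Given values:
  Z1 = 128.0 rayl, Z2 = 966.9 rayl
Formula: R = (Z2 - Z1) / (Z2 + Z1)
Numerator: Z2 - Z1 = 966.9 - 128.0 = 838.9
Denominator: Z2 + Z1 = 966.9 + 128.0 = 1094.9
R = 838.9 / 1094.9 = 0.7662

0.7662


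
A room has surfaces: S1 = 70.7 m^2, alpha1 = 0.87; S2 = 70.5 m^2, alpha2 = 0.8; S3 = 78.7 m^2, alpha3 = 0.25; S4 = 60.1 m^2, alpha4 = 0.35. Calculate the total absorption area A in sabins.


Given surfaces:
  Surface 1: 70.7 * 0.87 = 61.509
  Surface 2: 70.5 * 0.8 = 56.4
  Surface 3: 78.7 * 0.25 = 19.675
  Surface 4: 60.1 * 0.35 = 21.035
Formula: A = sum(Si * alpha_i)
A = 61.509 + 56.4 + 19.675 + 21.035
A = 158.62

158.62 sabins


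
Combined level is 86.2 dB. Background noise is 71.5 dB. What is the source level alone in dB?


Given values:
  L_total = 86.2 dB, L_bg = 71.5 dB
Formula: L_source = 10 * log10(10^(L_total/10) - 10^(L_bg/10))
Convert to linear:
  10^(86.2/10) = 416869383.4703
  10^(71.5/10) = 14125375.4462
Difference: 416869383.4703 - 14125375.4462 = 402744008.0241
L_source = 10 * log10(402744008.0241) = 86.05

86.05 dB


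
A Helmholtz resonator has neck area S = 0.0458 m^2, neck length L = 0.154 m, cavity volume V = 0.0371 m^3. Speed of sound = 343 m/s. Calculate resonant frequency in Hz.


Given values:
  S = 0.0458 m^2, L = 0.154 m, V = 0.0371 m^3, c = 343 m/s
Formula: f = (c / (2*pi)) * sqrt(S / (V * L))
Compute V * L = 0.0371 * 0.154 = 0.0057134
Compute S / (V * L) = 0.0458 / 0.0057134 = 8.0162
Compute sqrt(8.0162) = 2.831289
Compute c / (2*pi) = 343 / 6.283185 = 54.590148
f = 54.590148 * 2.831289 = 154.56

154.56 Hz


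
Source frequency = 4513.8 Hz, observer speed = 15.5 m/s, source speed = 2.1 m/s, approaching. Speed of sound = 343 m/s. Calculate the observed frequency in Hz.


Given values:
  f_s = 4513.8 Hz, v_o = 15.5 m/s, v_s = 2.1 m/s
  Direction: approaching
Formula: f_o = f_s * (c + v_o) / (c - v_s)
Numerator: c + v_o = 343 + 15.5 = 358.5
Denominator: c - v_s = 343 - 2.1 = 340.9
f_o = 4513.8 * 358.5 / 340.9 = 4746.84

4746.84 Hz


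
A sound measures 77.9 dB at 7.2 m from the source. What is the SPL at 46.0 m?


Given values:
  SPL1 = 77.9 dB, r1 = 7.2 m, r2 = 46.0 m
Formula: SPL2 = SPL1 - 20 * log10(r2 / r1)
Compute ratio: r2 / r1 = 46.0 / 7.2 = 6.3889
Compute log10: log10(6.3889) = 0.805426
Compute drop: 20 * 0.805426 = 16.1085
SPL2 = 77.9 - 16.1085 = 61.79

61.79 dB


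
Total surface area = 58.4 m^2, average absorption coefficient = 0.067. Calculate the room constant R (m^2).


Given values:
  S = 58.4 m^2, alpha = 0.067
Formula: R = S * alpha / (1 - alpha)
Numerator: 58.4 * 0.067 = 3.9128
Denominator: 1 - 0.067 = 0.933
R = 3.9128 / 0.933 = 4.19

4.19 m^2


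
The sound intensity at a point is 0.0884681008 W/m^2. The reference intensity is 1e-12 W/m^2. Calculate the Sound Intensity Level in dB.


Given values:
  I = 0.0884681008 W/m^2
  I_ref = 1e-12 W/m^2
Formula: SIL = 10 * log10(I / I_ref)
Compute ratio: I / I_ref = 88468100800
Compute log10: log10(88468100800) = 10.946787
Multiply: SIL = 10 * 10.946787 = 109.47

109.47 dB
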